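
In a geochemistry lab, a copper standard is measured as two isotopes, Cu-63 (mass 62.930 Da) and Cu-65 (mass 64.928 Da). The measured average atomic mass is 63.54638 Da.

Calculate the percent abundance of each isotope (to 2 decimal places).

Cu-63: 69.15%, Cu-65: 30.85%

With x = fraction of Cu-63 (so Cu-65 is 1 − x):
62.930·x + 64.928·(1 − x) = 63.54638
(62.930 − 64.928)·x = 63.54638 − 64.928
x = -1.38162 / -1.998 = 0.69150 → 69.15% Cu-63, 30.85% Cu-65.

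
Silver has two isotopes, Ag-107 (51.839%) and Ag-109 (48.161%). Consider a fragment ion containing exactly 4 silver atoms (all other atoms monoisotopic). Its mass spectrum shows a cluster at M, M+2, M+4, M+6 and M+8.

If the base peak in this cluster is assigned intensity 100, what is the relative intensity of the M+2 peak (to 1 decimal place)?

71.8

(0.51839 + 0.48161)^4 gives M 0.0722, M+2 0.2684, M+4 0.3740, M+6 0.2316, M+8 0.0538; the largest is M+4.
P(M+4) = C(4,2) × 0.51839^2 × 0.48161^2 = 6 × 0.26872819 × 0.23194819 = 0.373986 (base)
P(M+2) = C(4,1) × 0.51839^3 × 0.48161^1 = 4 × 0.13930601 × 0.48161 = 0.268365
Relative intensity = 0.268365 / 0.373986 × 100 = 71.8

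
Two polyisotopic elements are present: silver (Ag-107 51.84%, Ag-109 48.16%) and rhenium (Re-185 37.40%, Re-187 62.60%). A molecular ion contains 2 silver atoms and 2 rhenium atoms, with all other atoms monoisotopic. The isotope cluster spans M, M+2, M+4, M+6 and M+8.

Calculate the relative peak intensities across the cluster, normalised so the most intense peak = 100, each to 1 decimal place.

Silver pattern (n=2): 0.26873856 : 0.49932288 : 0.23193856
Rhenium pattern (n=2): 0.139876 : 0.468248 : 0.391876
Convolve the two distributions (both contribute in 2-u steps):
  M: 0.26873856×0.139876 = 0.037590
  M+2: 0.26873856×0.468248 + 0.49932288×0.139876 = 0.195680
  M+4: 0.26873856×0.391876 + 0.49932288×0.468248 + 0.23193856×0.139876 = 0.371562
  M+6: 0.49932288×0.391876 + 0.23193856×0.468248 = 0.304277
  M+8: 0.23193856×0.391876 = 0.090891
Scale to base peak (0.371562) = 100: 10.1 : 52.7 : 100.0 : 81.9 : 24.5

10.1 : 52.7 : 100.0 : 81.9 : 24.5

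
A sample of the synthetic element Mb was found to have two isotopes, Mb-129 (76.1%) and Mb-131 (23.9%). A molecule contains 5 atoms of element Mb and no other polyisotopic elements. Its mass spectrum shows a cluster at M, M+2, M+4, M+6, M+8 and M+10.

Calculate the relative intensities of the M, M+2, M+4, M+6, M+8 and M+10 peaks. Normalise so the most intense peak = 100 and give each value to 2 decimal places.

63.68 : 100.00 : 62.81 : 19.73 : 3.10 : 0.19

Expanding (0.761 + 0.239)^5:
P(M) = 0.761^5 = 0.255225
P(M+2) = 5 × 0.761^4 × 0.239^1 = 0.400780
P(M+4) = 10 × 0.761^3 × 0.239^2 = 0.251739
P(M+6) = 10 × 0.761^2 × 0.239^3 = 0.079061
P(M+8) = 5 × 0.761^1 × 0.239^4 = 0.012415
P(M+10) = 0.239^5 = 0.000780
The M+2 peak is largest (0.400780); scaling to 100 gives 63.68 : 100.00 : 62.81 : 19.73 : 3.10 : 0.19.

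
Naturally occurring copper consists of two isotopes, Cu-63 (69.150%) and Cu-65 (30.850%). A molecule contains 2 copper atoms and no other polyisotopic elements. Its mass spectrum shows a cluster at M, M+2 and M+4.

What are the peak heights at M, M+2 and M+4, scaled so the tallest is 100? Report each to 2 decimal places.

The 2 Cu atoms are independent, so intensities follow the terms of (0.69150 + 0.30850)^2.
P(M) = 0.69150^2 = 0.478172
P(M+2) = 2 × 0.69150^1 × 0.30850^1 = 0.426656
P(M+4) = 0.30850^2 = 0.095172
The M peak is largest (0.478172); scaling to 100 gives 100.00 : 89.23 : 19.90.

100.00 : 89.23 : 19.90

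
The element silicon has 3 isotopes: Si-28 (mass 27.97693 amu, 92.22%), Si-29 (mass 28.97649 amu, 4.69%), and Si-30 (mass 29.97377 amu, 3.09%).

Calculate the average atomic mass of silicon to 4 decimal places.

28.0855 amu

The abundance-weighted mean is 0.9222 × 27.97693 + 0.0469 × 28.97649 + 0.0309 × 29.97377
= 25.800325 + 1.358997 + 0.926189 = 28.085511 amu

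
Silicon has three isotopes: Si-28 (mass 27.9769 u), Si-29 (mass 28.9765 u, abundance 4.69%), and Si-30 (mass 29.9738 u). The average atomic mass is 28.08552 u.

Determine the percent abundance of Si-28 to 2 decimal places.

92.22%

The remaining 95.31% is split between Si-28 (fraction x) and Si-30 (fraction 0.9531 − x).
Substituting: 27.9769x + 29.9738(0.9531 − x) = 26.72652215
(27.9769 − 29.9738)x = -1.84150663  ⇒  x = 0.92218, y = 0.03092
Si-28: 92.22%, Si-30: 3.09%.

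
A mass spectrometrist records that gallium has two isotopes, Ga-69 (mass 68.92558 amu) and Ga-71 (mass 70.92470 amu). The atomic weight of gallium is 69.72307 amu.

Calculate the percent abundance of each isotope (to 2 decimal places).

With x = fraction of Ga-69 (so Ga-71 is 1 − x):
68.92558·x + 70.92470·(1 − x) = 69.72307
(68.92558 − 70.92470)·x = 69.72307 − 70.92470
x = -1.20163 / -1.99912 = 0.60108 → 60.11% Ga-69, 39.89% Ga-71.

Ga-69: 60.11%, Ga-71: 39.89%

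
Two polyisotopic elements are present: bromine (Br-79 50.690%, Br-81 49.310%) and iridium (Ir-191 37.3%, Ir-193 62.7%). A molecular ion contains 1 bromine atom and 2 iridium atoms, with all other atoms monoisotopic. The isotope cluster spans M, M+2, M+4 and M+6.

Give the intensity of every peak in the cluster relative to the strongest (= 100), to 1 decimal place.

16.4 : 71.1 : 100.0 : 45.1

Bromine pattern (n=1): 0.5069 : 0.4931
Iridium pattern (n=2): 0.139129 : 0.467742 : 0.393129
Convolve the two distributions (both contribute in 2-u steps):
  M: 0.5069×0.139129 = 0.070524
  M+2: 0.5069×0.467742 + 0.4931×0.139129 = 0.305703
  M+4: 0.5069×0.393129 + 0.4931×0.467742 = 0.429921
  M+6: 0.4931×0.393129 = 0.193852
Scale to base peak (0.429921) = 100: 16.4 : 71.1 : 100.0 : 45.1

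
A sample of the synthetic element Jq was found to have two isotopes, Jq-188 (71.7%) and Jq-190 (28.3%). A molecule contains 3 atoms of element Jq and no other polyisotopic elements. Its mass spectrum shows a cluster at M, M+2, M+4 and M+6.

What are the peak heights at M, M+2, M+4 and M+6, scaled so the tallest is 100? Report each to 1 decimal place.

84.5 : 100.0 : 39.5 : 5.2

Each Jq atom is independently Jq-188 (p = 0.717) or Jq-190 (q = 0.283); the cluster is the binomial expansion (p + q)^3.
P(M) = 0.717^3 = 0.368602
P(M+2) = 3 × 0.717^2 × 0.283^1 = 0.436462
P(M+4) = 3 × 0.717^1 × 0.283^2 = 0.172271
P(M+6) = 0.283^3 = 0.022665
The M+2 peak is largest (0.436462); scaling to 100 gives 84.5 : 100.0 : 39.5 : 5.2.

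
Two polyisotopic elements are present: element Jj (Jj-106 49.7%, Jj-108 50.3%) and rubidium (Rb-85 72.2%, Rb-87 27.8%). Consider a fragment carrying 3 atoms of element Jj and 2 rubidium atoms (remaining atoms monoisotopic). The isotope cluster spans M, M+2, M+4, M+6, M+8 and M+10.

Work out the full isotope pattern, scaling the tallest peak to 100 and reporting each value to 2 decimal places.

Element Jj pattern (n=3): 0.12276347 : 0.37273658 : 0.37723642 : 0.12726353
Rubidium pattern (n=2): 0.521284 : 0.401432 : 0.077284
Convolve the two distributions (both contribute in 2-u steps):
  M: 0.12276347×0.521284 = 0.063995
  M+2: 0.12276347×0.401432 + 0.37273658×0.521284 = 0.243583
  M+4: 0.12276347×0.077284 + 0.37273658×0.401432 + 0.37723642×0.521284 = 0.355763
  M+6: 0.37273658×0.077284 + 0.37723642×0.401432 + 0.12726353×0.521284 = 0.246582
  M+8: 0.37723642×0.077284 + 0.12726353×0.401432 = 0.080242
  M+10: 0.12726353×0.077284 = 0.009835
Scale to base peak (0.355763) = 100: 17.99 : 68.47 : 100.00 : 69.31 : 22.55 : 2.76

17.99 : 68.47 : 100.00 : 69.31 : 22.55 : 2.76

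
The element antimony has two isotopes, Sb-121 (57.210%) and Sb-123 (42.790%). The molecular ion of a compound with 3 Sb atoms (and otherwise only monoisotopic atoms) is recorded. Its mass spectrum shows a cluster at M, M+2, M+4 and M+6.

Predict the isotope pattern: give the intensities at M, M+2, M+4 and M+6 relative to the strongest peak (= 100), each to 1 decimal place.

Each Sb atom is independently Sb-121 (p = 0.57210) or Sb-123 (q = 0.42790); the cluster is the binomial expansion (p + q)^3.
P(M) = 0.57210^3 = 0.187247
P(M+2) = 3 × 0.57210^2 × 0.42790^1 = 0.420153
P(M+4) = 3 × 0.57210^1 × 0.42790^2 = 0.314252
P(M+6) = 0.42790^3 = 0.078348
The M+2 peak is largest (0.420153); scaling to 100 gives 44.6 : 100.0 : 74.8 : 18.6.

44.6 : 100.0 : 74.8 : 18.6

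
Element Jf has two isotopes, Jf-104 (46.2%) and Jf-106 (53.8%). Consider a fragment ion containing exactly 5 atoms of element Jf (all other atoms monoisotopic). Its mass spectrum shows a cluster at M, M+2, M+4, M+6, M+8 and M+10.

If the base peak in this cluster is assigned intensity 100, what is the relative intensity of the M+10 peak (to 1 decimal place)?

13.6

Term probabilities: M 0.0210, M+2 0.1226, M+4 0.2854, M+6 0.3324, M+8 0.1935, M+10 0.0451. Base peak = M+6.
P(M+6) = C(5,3) × 0.462^2 × 0.538^3 = 10 × 0.213444 × 0.15572087 = 0.332377 (base)
P(M+10) = C(5,5) × 0.462^0 × 0.538^5 = 1 × 1.0000 × 0.04507247 = 0.045072
Relative intensity = 0.045072 / 0.332377 × 100 = 13.6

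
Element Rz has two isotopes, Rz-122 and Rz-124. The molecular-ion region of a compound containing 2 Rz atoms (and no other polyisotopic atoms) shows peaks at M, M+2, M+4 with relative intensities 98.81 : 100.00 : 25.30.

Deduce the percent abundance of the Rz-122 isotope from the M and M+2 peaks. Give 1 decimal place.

Let p = fractional abundance of Rz-122. I(M+2)/I(M) = [C(2,1)·p^1·(1−p)] / p^2 = 2·(1−p)/p = 100.00/98.81 = 1.0120
(1−p)/p = 1.0120/2 = 0.5060  ⇒  p = 1/(1 + 0.5060) = 0.6640
Rz-122: 66.4%, Rz-124: 33.6%.

66.4%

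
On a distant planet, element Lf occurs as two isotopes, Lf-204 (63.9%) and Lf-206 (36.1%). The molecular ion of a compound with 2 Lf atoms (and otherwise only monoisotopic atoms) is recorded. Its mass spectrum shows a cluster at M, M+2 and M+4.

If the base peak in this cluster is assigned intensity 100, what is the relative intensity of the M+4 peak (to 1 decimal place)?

Binomial terms of (0.639 + 0.361)^2: M 0.4083, M+2 0.4614, M+4 0.1303 → M+2 is the base peak.
P(M+2) = C(2,1) × 0.639^1 × 0.361^1 = 2 × 0.6390 × 0.3610 = 0.461358 (base)
P(M+4) = C(2,2) × 0.639^0 × 0.361^2 = 1 × 1.0000 × 0.130321 = 0.130321
Relative intensity = 0.130321 / 0.461358 × 100 = 28.2

28.2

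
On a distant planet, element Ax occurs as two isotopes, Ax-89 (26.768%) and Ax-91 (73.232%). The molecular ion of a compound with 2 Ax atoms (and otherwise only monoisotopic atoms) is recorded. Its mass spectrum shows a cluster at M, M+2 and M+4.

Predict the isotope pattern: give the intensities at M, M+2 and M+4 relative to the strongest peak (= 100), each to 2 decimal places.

13.36 : 73.10 : 100.00

The 2 Ax atoms are independent, so intensities follow the terms of (0.26768 + 0.73232)^2.
P(M) = 0.26768^2 = 0.071653
P(M+2) = 2 × 0.26768^1 × 0.73232^1 = 0.392055
P(M+4) = 0.73232^2 = 0.536293
The M+4 peak is largest (0.536293); scaling to 100 gives 13.36 : 73.10 : 100.00.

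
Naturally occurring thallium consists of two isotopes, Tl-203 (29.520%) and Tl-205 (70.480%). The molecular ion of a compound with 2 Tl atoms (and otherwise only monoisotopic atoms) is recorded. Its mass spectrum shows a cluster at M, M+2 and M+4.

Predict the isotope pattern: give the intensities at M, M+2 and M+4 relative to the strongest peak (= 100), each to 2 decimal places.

The 2 Tl atoms are independent, so intensities follow the terms of (0.29520 + 0.70480)^2.
P(M) = 0.29520^2 = 0.087143
P(M+2) = 2 × 0.29520^1 × 0.70480^1 = 0.416114
P(M+4) = 0.70480^2 = 0.496743
The M+4 peak is largest (0.496743); scaling to 100 gives 17.54 : 83.77 : 100.00.

17.54 : 83.77 : 100.00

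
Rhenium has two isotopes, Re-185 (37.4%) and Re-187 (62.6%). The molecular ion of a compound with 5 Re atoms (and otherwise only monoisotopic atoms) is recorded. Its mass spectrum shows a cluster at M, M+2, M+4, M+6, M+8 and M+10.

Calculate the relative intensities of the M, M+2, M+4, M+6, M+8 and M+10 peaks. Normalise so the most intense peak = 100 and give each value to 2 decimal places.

Expanding (0.374 + 0.626)^5:
P(M) = 0.374^5 = 0.007317
P(M+2) = 5 × 0.374^4 × 0.626^1 = 0.061239
P(M+4) = 10 × 0.374^3 × 0.626^2 = 0.205005
P(M+6) = 10 × 0.374^2 × 0.626^3 = 0.343136
P(M+8) = 5 × 0.374^1 × 0.626^4 = 0.287170
P(M+10) = 0.626^5 = 0.096133
The M+6 peak is largest (0.343136); scaling to 100 gives 2.13 : 17.85 : 59.74 : 100.00 : 83.69 : 28.02.

2.13 : 17.85 : 59.74 : 100.00 : 83.69 : 28.02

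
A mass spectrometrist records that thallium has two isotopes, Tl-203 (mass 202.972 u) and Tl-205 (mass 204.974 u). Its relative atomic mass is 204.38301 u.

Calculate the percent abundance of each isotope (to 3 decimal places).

Tl-203: 29.520%, Tl-205: 70.480%

Writing the weighted mean with unknown fraction x of Tl-203:
202.972·x + 204.974·(1 − x) = 204.38301
(202.972 − 204.974)·x = 204.38301 − 204.974
x = -0.59099 / -2.002 = 0.29520 → 29.520% Tl-203, 70.480% Tl-205.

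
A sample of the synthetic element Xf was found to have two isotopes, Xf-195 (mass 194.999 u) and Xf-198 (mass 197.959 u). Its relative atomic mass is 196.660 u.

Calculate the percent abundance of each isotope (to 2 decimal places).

Xf-195: 43.89%, Xf-198: 56.11%

Let x be the fractional abundance of Xf-195; then Xf-198 has abundance 1 − x.
194.999·x + 197.959·(1 − x) = 196.660
(194.999 − 197.959)·x = 196.660 − 197.959
x = -1.299 / -2.960 = 0.43885 → 43.89% Xf-195, 56.11% Xf-198.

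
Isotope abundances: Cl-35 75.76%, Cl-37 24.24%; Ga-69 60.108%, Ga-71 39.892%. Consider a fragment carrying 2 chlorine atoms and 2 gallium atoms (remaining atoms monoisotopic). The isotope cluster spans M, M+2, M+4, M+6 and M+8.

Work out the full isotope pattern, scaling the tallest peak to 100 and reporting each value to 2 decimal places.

Chlorine pattern (n=2): 0.57395776 : 0.36728448 : 0.05875776
Gallium pattern (n=2): 0.36129717 : 0.47956567 : 0.15913717
Convolve the two distributions (both contribute in 2-u steps):
  M: 0.57395776×0.36129717 = 0.207369
  M+2: 0.57395776×0.47956567 + 0.36728448×0.36129717 = 0.407949
  M+4: 0.57395776×0.15913717 + 0.36728448×0.47956567 + 0.05875776×0.36129717 = 0.288704
  M+6: 0.36728448×0.15913717 + 0.05875776×0.47956567 = 0.086627
  M+8: 0.05875776×0.15913717 = 0.009351
Scale to base peak (0.407949) = 100: 50.83 : 100.00 : 70.77 : 21.23 : 2.29

50.83 : 100.00 : 70.77 : 21.23 : 2.29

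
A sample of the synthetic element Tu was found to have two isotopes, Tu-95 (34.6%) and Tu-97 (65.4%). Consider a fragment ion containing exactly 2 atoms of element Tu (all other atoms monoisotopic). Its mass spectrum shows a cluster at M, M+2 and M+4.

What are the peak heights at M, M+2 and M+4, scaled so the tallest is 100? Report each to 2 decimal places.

Each Tu atom is independently Tu-95 (p = 0.346) or Tu-97 (q = 0.654); the cluster is the binomial expansion (p + q)^2.
P(M) = 0.346^2 = 0.119716
P(M+2) = 2 × 0.346^1 × 0.654^1 = 0.452568
P(M+4) = 0.654^2 = 0.427716
The M+2 peak is largest (0.452568); scaling to 100 gives 26.45 : 100.00 : 94.51.

26.45 : 100.00 : 94.51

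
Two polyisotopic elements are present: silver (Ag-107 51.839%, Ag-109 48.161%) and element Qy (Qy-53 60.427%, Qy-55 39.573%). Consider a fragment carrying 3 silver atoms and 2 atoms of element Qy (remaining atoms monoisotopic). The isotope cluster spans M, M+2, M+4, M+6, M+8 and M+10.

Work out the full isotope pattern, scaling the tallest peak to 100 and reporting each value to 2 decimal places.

Silver pattern (n=3): 0.13930601 : 0.38826655 : 0.36071887 : 0.11170857
Element Qy pattern (n=2): 0.36514223 : 0.47825553 : 0.15660223
Convolve the two distributions (both contribute in 2-u steps):
  M: 0.13930601×0.36514223 = 0.050867
  M+2: 0.13930601×0.47825553 + 0.38826655×0.36514223 = 0.208396
  M+4: 0.13930601×0.15660223 + 0.38826655×0.47825553 + 0.36071887×0.36514223 = 0.339220
  M+6: 0.38826655×0.15660223 + 0.36071887×0.47825553 + 0.11170857×0.36514223 = 0.274109
  M+8: 0.36071887×0.15660223 + 0.11170857×0.47825553 = 0.109915
  M+10: 0.11170857×0.15660223 = 0.017494
Scale to base peak (0.339220) = 100: 15.00 : 61.43 : 100.00 : 80.81 : 32.40 : 5.16

15.00 : 61.43 : 100.00 : 80.81 : 32.40 : 5.16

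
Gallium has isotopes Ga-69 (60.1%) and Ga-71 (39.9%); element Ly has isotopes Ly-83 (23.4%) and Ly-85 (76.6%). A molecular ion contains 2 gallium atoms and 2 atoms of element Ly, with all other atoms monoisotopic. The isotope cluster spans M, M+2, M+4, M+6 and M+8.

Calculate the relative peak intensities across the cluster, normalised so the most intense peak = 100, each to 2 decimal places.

Gallium pattern (n=2): 0.361201 : 0.479598 : 0.159201
Element Ly pattern (n=2): 0.054756 : 0.358488 : 0.586756
Convolve the two distributions (both contribute in 2-u steps):
  M: 0.361201×0.054756 = 0.019778
  M+2: 0.361201×0.358488 + 0.479598×0.054756 = 0.155747
  M+4: 0.361201×0.586756 + 0.479598×0.358488 + 0.159201×0.054756 = 0.392584
  M+6: 0.479598×0.586756 + 0.159201×0.358488 = 0.338479
  M+8: 0.159201×0.586756 = 0.093412
Scale to base peak (0.392584) = 100: 5.04 : 39.67 : 100.00 : 86.22 : 23.79

5.04 : 39.67 : 100.00 : 86.22 : 23.79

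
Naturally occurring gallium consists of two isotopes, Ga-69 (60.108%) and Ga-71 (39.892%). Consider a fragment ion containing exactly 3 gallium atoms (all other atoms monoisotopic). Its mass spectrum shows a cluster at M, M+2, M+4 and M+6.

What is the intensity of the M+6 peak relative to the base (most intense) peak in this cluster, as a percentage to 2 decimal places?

14.68%

(0.60108 + 0.39892)^3 gives M 0.2172, M+2 0.4324, M+4 0.2870, M+6 0.0635; the largest is M+2.
P(M+2) = C(3,1) × 0.60108^2 × 0.39892^1 = 3 × 0.36129717 × 0.39892 = 0.432386 (base)
P(M+6) = C(3,3) × 0.60108^0 × 0.39892^3 = 1 × 1.0000 × 0.063483 = 0.063483
Relative intensity = 0.063483 / 0.432386 × 100 = 14.68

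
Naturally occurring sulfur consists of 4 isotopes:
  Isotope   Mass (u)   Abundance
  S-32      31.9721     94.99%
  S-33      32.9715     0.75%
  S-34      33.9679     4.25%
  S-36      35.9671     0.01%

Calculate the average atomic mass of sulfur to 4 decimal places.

32.0648 u

Average mass = Σ (abundance × isotope mass) = 0.9499 × 31.9721 + 0.0075 × 32.9715 + 0.0425 × 33.9679 + 0.0001 × 35.9671
= 30.37030 + 0.24729 + 1.44364 + 0.00360 = 32.06483 u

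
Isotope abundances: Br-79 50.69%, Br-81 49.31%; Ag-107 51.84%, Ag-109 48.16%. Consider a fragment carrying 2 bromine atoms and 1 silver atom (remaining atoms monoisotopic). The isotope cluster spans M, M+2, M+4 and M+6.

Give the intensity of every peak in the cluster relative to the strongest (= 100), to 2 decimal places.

34.79 : 100.00 : 95.80 : 30.58

Bromine pattern (n=2): 0.25694761 : 0.49990478 : 0.24314761
Silver pattern (n=1): 0.5184 : 0.4816
Convolve the two distributions (both contribute in 2-u steps):
  M: 0.25694761×0.5184 = 0.133202
  M+2: 0.25694761×0.4816 + 0.49990478×0.5184 = 0.382897
  M+4: 0.49990478×0.4816 + 0.24314761×0.5184 = 0.366802
  M+6: 0.24314761×0.4816 = 0.117100
Scale to base peak (0.382897) = 100: 34.79 : 100.00 : 95.80 : 30.58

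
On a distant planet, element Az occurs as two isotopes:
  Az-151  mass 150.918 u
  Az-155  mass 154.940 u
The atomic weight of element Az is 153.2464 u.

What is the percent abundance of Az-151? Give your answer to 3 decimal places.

42.108%

With x = fraction of Az-151 (so Az-155 is 1 − x):
150.918·x + 154.940·(1 − x) = 153.2464
(150.918 − 154.940)·x = 153.2464 − 154.940
x = -1.6936 / -4.022 = 0.42108 → 42.108% Az-151, 57.892% Az-155.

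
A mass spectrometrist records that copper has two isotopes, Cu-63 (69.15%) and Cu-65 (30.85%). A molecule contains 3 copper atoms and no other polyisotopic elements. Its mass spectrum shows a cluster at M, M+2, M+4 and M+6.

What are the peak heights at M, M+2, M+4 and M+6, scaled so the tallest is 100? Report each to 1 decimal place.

74.7 : 100.0 : 44.6 : 6.6

The 3 Cu atoms are independent, so intensities follow the terms of (0.6915 + 0.3085)^3.
P(M) = 0.6915^3 = 0.330656
P(M+2) = 3 × 0.6915^2 × 0.3085^1 = 0.442548
P(M+4) = 3 × 0.6915^1 × 0.3085^2 = 0.197435
P(M+6) = 0.3085^3 = 0.029361
The M+2 peak is largest (0.442548); scaling to 100 gives 74.7 : 100.0 : 44.6 : 6.6.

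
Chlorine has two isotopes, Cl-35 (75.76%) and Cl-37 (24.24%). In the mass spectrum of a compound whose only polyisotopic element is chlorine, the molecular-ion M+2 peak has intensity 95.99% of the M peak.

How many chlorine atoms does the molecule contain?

For n independent Cl atoms, I(M+2)/I(M) = n · (abundance Cl-37) / (abundance Cl-35) = n · 0.2424/0.7576.
n = 0.9599 × 0.7576/0.2424 = 3.00 ≈ 3

3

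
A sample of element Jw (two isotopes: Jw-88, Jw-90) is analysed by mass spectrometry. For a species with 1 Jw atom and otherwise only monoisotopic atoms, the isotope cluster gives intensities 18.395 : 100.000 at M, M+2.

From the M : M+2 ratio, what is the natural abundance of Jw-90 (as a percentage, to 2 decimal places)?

84.46%

Write p for the Jw-88 fraction. I(M+2)/I(M) = [C(1,1)·p^0·(1−p)] / p^1 = 1·(1−p)/p = 100.000/18.395 = 5.4363
(1−p)/p = 5.4363/1 = 5.4363  ⇒  p = 1/(1 + 5.4363) = 0.1554
Jw-88: 15.54%, Jw-90: 84.46%.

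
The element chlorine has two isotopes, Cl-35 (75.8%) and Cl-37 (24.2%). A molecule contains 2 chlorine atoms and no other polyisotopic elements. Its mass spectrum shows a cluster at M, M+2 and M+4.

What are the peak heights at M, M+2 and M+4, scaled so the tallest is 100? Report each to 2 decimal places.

100.00 : 63.85 : 10.19

Each Cl atom is independently Cl-35 (p = 0.758) or Cl-37 (q = 0.242); the cluster is the binomial expansion (p + q)^2.
P(M) = 0.758^2 = 0.574564
P(M+2) = 2 × 0.758^1 × 0.242^1 = 0.366872
P(M+4) = 0.242^2 = 0.058564
The M peak is largest (0.574564); scaling to 100 gives 100.00 : 63.85 : 10.19.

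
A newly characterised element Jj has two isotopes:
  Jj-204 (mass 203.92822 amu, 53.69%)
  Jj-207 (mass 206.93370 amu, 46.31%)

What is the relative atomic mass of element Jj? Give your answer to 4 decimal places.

205.3201 amu

Weight each isotope mass by its fractional abundance: 0.5369 × 203.92822 + 0.4631 × 206.93370
= 109.489061 + 95.830996 = 205.320057 amu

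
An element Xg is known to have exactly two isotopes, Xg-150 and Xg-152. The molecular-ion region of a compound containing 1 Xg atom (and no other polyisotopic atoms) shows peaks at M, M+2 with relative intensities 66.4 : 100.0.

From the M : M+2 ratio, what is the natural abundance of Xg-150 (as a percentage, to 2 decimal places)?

If p is the fraction of Xg that is Xg-150, then I(M+2)/I(M) = [C(1,1)·p^0·(1−p)] / p^1 = 1·(1−p)/p = 100.0/66.4 = 1.5060
(1−p)/p = 1.5060/1 = 1.5060  ⇒  p = 1/(1 + 1.5060) = 0.3990
Xg-150: 39.90%, Xg-152: 60.10%.

39.90%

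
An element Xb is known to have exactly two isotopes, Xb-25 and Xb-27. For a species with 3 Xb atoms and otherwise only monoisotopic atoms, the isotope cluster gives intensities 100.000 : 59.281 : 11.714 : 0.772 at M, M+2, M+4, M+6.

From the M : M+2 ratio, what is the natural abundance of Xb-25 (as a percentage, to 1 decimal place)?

If p is the fraction of Xb that is Xb-25, then I(M+2)/I(M) = [C(3,1)·p^2·(1−p)] / p^3 = 3·(1−p)/p = 59.281/100.000 = 0.5928
(1−p)/p = 0.5928/3 = 0.1976  ⇒  p = 1/(1 + 0.1976) = 0.8350
Xb-25: 83.5%, Xb-27: 16.5%.

83.5%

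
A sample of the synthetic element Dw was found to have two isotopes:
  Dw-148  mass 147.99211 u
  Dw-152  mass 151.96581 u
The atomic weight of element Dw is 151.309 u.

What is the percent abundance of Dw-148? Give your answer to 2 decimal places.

16.53%

With x = fraction of Dw-148 (so Dw-152 is 1 − x):
147.99211·x + 151.96581·(1 − x) = 151.309
(147.99211 − 151.96581)·x = 151.309 − 151.96581
x = -0.65681 / -3.97370 = 0.16529 → 16.53% Dw-148, 83.47% Dw-152.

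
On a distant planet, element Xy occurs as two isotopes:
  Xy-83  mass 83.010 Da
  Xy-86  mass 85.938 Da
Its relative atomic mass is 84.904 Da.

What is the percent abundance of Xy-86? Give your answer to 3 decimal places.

64.686%

Writing the weighted mean with unknown fraction x of Xy-83:
83.010·x + 85.938·(1 − x) = 84.904
(83.010 − 85.938)·x = 84.904 − 85.938
x = -1.034 / -2.928 = 0.35314 → 35.314% Xy-83, 64.686% Xy-86.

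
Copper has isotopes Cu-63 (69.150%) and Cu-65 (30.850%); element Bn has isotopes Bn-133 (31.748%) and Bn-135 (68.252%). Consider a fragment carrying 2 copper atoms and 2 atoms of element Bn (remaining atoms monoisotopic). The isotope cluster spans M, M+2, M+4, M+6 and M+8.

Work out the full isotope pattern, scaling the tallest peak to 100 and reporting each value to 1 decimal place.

11.6 : 60.0 : 100.0 : 57.5 : 10.6

Copper pattern (n=2): 0.47817225 : 0.4266555 : 0.09517225
Element Bn pattern (n=2): 0.10079355 : 0.4333729 : 0.46583355
Convolve the two distributions (both contribute in 2-u steps):
  M: 0.47817225×0.10079355 = 0.048197
  M+2: 0.47817225×0.4333729 + 0.4266555×0.10079355 = 0.250231
  M+4: 0.47817225×0.46583355 + 0.4266555×0.4333729 + 0.09517225×0.10079355 = 0.417242
  M+6: 0.4266555×0.46583355 + 0.09517225×0.4333729 = 0.239996
  M+8: 0.09517225×0.46583355 = 0.044334
Scale to base peak (0.417242) = 100: 11.6 : 60.0 : 100.0 : 57.5 : 10.6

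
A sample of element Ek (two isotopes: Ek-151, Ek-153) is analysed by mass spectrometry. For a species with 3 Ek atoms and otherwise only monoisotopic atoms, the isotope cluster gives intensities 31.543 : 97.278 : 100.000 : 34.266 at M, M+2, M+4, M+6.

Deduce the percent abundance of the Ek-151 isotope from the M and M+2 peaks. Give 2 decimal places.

Let p = fractional abundance of Ek-151. I(M+2)/I(M) = [C(3,1)·p^2·(1−p)] / p^3 = 3·(1−p)/p = 97.278/31.543 = 3.0840
(1−p)/p = 3.0840/3 = 1.0280  ⇒  p = 1/(1 + 1.0280) = 0.4931
Ek-151: 49.31%, Ek-153: 50.69%.

49.31%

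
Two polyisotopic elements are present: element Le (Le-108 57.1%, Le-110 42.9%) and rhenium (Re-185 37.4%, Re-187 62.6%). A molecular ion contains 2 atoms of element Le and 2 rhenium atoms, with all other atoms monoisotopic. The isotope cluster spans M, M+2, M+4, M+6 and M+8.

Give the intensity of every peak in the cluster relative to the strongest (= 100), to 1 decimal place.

11.9 : 57.8 : 100.0 : 72.6 : 18.8

Element Le pattern (n=2): 0.326041 : 0.489918 : 0.184041
Rhenium pattern (n=2): 0.139876 : 0.468248 : 0.391876
Convolve the two distributions (both contribute in 2-u steps):
  M: 0.326041×0.139876 = 0.045605
  M+2: 0.326041×0.468248 + 0.489918×0.139876 = 0.221196
  M+4: 0.326041×0.391876 + 0.489918×0.468248 + 0.184041×0.139876 = 0.382914
  M+6: 0.489918×0.391876 + 0.184041×0.468248 = 0.278164
  M+8: 0.184041×0.391876 = 0.072121
Scale to base peak (0.382914) = 100: 11.9 : 57.8 : 100.0 : 72.6 : 18.8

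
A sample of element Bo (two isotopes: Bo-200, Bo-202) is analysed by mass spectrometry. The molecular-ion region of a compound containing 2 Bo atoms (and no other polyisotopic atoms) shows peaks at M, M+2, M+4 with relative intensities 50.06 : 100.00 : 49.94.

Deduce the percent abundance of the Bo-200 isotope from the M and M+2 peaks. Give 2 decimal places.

50.03%

Write p for the Bo-200 fraction. I(M+2)/I(M) = [C(2,1)·p^1·(1−p)] / p^2 = 2·(1−p)/p = 100.00/50.06 = 1.9976
(1−p)/p = 1.9976/2 = 0.9988  ⇒  p = 1/(1 + 0.9988) = 0.5003
Bo-200: 50.03%, Bo-202: 49.97%.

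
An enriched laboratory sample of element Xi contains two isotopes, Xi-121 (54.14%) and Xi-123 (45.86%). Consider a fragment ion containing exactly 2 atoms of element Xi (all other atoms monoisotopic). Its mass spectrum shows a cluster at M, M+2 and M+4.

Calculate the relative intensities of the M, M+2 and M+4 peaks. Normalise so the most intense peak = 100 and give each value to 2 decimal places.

59.03 : 100.00 : 42.35

Each Xi atom is independently Xi-121 (p = 0.5414) or Xi-123 (q = 0.4586); the cluster is the binomial expansion (p + q)^2.
P(M) = 0.5414^2 = 0.293114
P(M+2) = 2 × 0.5414^1 × 0.4586^1 = 0.496572
P(M+4) = 0.4586^2 = 0.210314
The M+2 peak is largest (0.496572); scaling to 100 gives 59.03 : 100.00 : 42.35.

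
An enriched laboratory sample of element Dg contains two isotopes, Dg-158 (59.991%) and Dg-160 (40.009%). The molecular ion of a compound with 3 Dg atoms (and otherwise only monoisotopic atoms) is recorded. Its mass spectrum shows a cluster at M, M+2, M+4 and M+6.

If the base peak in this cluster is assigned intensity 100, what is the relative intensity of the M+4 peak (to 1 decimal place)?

66.7

(0.59991 + 0.40009)^3 gives M 0.2159, M+2 0.4320, M+4 0.2881, M+6 0.0640; the largest is M+2.
P(M+2) = C(3,1) × 0.59991^2 × 0.40009^1 = 3 × 0.35989201 × 0.40009 = 0.431968 (base)
P(M+4) = C(3,2) × 0.59991^1 × 0.40009^2 = 3 × 0.59991 × 0.16007201 = 0.288086
Relative intensity = 0.288086 / 0.431968 × 100 = 66.7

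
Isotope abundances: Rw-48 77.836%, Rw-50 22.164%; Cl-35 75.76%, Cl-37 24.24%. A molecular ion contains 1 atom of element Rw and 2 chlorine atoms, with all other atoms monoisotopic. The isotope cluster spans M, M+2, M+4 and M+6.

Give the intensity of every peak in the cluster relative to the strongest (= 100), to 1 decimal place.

Element Rw pattern (n=1): 0.77836 : 0.22164
Chlorine pattern (n=2): 0.57395776 : 0.36728448 : 0.05875776
Convolve the two distributions (both contribute in 2-u steps):
  M: 0.77836×0.57395776 = 0.446746
  M+2: 0.77836×0.36728448 + 0.22164×0.57395776 = 0.413092
  M+4: 0.77836×0.05875776 + 0.22164×0.36728448 = 0.127140
  M+6: 0.22164×0.05875776 = 0.013023
Scale to base peak (0.446746) = 100: 100.0 : 92.5 : 28.5 : 2.9

100.0 : 92.5 : 28.5 : 2.9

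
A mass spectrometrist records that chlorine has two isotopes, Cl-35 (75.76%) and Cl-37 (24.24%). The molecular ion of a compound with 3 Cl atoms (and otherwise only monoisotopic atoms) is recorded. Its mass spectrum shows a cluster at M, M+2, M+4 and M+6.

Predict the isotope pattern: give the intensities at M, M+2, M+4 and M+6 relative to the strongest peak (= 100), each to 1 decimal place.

Each Cl atom is independently Cl-35 (p = 0.7576) or Cl-37 (q = 0.2424); the cluster is the binomial expansion (p + q)^3.
P(M) = 0.7576^3 = 0.434830
P(M+2) = 3 × 0.7576^2 × 0.2424^1 = 0.417382
P(M+4) = 3 × 0.7576^1 × 0.2424^2 = 0.133545
P(M+6) = 0.2424^3 = 0.014243
The M peak is largest (0.434830); scaling to 100 gives 100.0 : 96.0 : 30.7 : 3.3.

100.0 : 96.0 : 30.7 : 3.3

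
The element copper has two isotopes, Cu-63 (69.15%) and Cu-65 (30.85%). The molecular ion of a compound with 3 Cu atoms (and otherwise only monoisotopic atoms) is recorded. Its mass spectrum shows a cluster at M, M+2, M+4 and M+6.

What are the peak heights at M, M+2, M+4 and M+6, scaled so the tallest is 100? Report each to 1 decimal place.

74.7 : 100.0 : 44.6 : 6.6

Expanding (0.6915 + 0.3085)^3:
P(M) = 0.6915^3 = 0.330656
P(M+2) = 3 × 0.6915^2 × 0.3085^1 = 0.442548
P(M+4) = 3 × 0.6915^1 × 0.3085^2 = 0.197435
P(M+6) = 0.3085^3 = 0.029361
The M+2 peak is largest (0.442548); scaling to 100 gives 74.7 : 100.0 : 44.6 : 6.6.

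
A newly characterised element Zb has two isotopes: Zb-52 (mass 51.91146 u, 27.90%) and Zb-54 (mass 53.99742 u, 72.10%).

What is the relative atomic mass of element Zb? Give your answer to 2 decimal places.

Ar = Σ fᵢ·mᵢ = 0.2790 × 51.91146 + 0.7210 × 53.99742
= 14.483297 + 38.932140 = 53.415437 u

53.42 u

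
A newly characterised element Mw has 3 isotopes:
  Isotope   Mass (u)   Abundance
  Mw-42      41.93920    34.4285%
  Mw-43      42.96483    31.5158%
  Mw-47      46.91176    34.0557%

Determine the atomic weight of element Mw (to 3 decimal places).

43.956 u

Average mass = Σ (abundance × isotope mass) = 0.344285 × 41.93920 + 0.315158 × 42.96483 + 0.340557 × 46.91176
= 14.439037 + 13.540710 + 15.976128 = 43.955875 u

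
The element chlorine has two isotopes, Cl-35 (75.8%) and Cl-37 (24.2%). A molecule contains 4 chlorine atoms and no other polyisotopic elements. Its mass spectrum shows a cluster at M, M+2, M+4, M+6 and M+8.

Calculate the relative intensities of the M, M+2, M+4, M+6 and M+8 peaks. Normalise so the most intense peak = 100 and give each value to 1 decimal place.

Expanding (0.758 + 0.242)^4:
P(M) = 0.758^4 = 0.330124
P(M+2) = 4 × 0.758^3 × 0.242^1 = 0.421583
P(M+4) = 6 × 0.758^2 × 0.242^2 = 0.201893
P(M+6) = 4 × 0.758^1 × 0.242^3 = 0.042971
P(M+8) = 0.242^4 = 0.003430
The M+2 peak is largest (0.421583); scaling to 100 gives 78.3 : 100.0 : 47.9 : 10.2 : 0.8.

78.3 : 100.0 : 47.9 : 10.2 : 0.8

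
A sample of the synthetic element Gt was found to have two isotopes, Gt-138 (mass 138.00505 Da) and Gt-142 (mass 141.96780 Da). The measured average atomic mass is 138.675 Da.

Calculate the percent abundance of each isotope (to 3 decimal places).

Gt-138: 83.094%, Gt-142: 16.906%

Let x be the fractional abundance of Gt-138; then Gt-142 has abundance 1 − x.
138.00505·x + 141.96780·(1 − x) = 138.675
(138.00505 − 141.96780)·x = 138.675 − 141.96780
x = -3.29280 / -3.96275 = 0.83094 → 83.094% Gt-138, 16.906% Gt-142.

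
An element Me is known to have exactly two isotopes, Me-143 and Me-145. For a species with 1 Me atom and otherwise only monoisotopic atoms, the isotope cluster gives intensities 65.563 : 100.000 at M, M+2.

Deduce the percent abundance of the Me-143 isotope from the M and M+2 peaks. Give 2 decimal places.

Write p for the Me-143 fraction. I(M+2)/I(M) = [C(1,1)·p^0·(1−p)] / p^1 = 1·(1−p)/p = 100.000/65.563 = 1.5253
(1−p)/p = 1.5253/1 = 1.5253  ⇒  p = 1/(1 + 1.5253) = 0.3960
Me-143: 39.60%, Me-145: 60.40%.

39.60%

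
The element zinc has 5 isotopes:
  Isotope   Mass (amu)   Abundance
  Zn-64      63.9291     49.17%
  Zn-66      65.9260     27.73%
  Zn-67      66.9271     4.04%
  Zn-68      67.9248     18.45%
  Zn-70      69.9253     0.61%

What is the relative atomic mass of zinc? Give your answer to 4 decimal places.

65.3777 amu

Average mass = Σ (abundance × isotope mass) = 0.4917 × 63.9291 + 0.2773 × 65.9260 + 0.0404 × 66.9271 + 0.1845 × 67.9248 + 0.0061 × 69.9253
= 31.43394 + 18.28128 + 2.70385 + 12.53213 + 0.42654 = 65.37774 amu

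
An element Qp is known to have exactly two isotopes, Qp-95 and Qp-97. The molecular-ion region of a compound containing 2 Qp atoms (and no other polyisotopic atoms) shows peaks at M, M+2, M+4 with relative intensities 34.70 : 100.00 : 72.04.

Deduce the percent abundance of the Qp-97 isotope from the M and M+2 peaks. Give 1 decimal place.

59.0%

If p is the fraction of Qp that is Qp-95, then I(M+2)/I(M) = [C(2,1)·p^1·(1−p)] / p^2 = 2·(1−p)/p = 100.00/34.70 = 2.8818
(1−p)/p = 2.8818/2 = 1.4409  ⇒  p = 1/(1 + 1.4409) = 0.4097
Qp-95: 41.0%, Qp-97: 59.0%.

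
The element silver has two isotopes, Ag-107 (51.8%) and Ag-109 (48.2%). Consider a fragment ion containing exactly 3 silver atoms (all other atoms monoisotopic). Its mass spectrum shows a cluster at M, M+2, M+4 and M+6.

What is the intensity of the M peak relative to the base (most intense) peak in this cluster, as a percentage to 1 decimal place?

Binomial terms of (0.518 + 0.482)^3: M 0.1390, M+2 0.3880, M+4 0.3610, M+6 0.1120 → M+2 is the base peak.
P(M+2) = C(3,1) × 0.518^2 × 0.482^1 = 3 × 0.268324 × 0.4820 = 0.387997 (base)
P(M) = C(3,0) × 0.518^3 × 0.482^0 = 1 × 0.13899183 × 1.0000 = 0.138992
Relative intensity = 0.138992 / 0.387997 × 100 = 35.8

35.8%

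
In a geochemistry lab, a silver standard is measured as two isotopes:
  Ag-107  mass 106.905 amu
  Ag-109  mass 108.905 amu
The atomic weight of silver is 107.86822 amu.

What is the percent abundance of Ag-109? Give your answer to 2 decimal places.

With x = fraction of Ag-107 (so Ag-109 is 1 − x):
106.905·x + 108.905·(1 − x) = 107.86822
(106.905 − 108.905)·x = 107.86822 − 108.905
x = -1.03678 / -2.000 = 0.51839 → 51.84% Ag-107, 48.16% Ag-109.

48.16%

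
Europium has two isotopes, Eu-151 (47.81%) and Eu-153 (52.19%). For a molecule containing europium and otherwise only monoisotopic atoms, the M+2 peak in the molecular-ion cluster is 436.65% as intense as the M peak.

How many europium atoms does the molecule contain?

4

With n Eu atoms, P(M+2)/P(M) = C(n,1)·p^(n−1)q / p^n = n·q/p = n · 0.5219/0.4781.
n = 4.3665 × 0.4781/0.5219 = 4.00 ≈ 4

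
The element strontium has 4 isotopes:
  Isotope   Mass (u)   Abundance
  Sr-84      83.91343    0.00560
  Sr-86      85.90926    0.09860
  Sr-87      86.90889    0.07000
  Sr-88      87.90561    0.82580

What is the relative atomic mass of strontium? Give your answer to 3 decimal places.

87.617 u

The abundance-weighted mean is 0.00560 × 83.91343 + 0.09860 × 85.90926 + 0.07000 × 86.90889 + 0.82580 × 87.90561
= 0.469915 + 8.470653 + 6.083622 + 72.592453 = 87.616643 u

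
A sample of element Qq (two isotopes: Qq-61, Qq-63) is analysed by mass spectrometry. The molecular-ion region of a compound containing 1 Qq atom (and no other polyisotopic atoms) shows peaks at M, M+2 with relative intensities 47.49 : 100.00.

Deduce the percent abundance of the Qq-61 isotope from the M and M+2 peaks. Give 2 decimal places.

32.20%

Let p = fractional abundance of Qq-61. I(M+2)/I(M) = [C(1,1)·p^0·(1−p)] / p^1 = 1·(1−p)/p = 100.00/47.49 = 2.1057
(1−p)/p = 2.1057/1 = 2.1057  ⇒  p = 1/(1 + 2.1057) = 0.3220
Qq-61: 32.20%, Qq-63: 67.80%.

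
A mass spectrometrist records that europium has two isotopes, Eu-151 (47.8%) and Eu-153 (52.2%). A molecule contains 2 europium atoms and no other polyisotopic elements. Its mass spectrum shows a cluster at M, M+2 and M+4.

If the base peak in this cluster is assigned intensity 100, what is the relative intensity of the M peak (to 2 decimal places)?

45.79

Term probabilities: M 0.2285, M+2 0.4990, M+4 0.2725. Base peak = M+2.
P(M+2) = C(2,1) × 0.478^1 × 0.522^1 = 2 × 0.4780 × 0.5220 = 0.499032 (base)
P(M) = C(2,0) × 0.478^2 × 0.522^0 = 1 × 0.228484 × 1.0000 = 0.228484
Relative intensity = 0.228484 / 0.499032 × 100 = 45.79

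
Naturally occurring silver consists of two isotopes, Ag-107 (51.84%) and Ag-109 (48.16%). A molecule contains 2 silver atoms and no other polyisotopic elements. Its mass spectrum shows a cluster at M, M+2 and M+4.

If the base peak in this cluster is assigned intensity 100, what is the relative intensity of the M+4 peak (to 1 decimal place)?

46.5

(0.5184 + 0.4816)^2 gives M 0.2687, M+2 0.4993, M+4 0.2319; the largest is M+2.
P(M+2) = C(2,1) × 0.5184^1 × 0.4816^1 = 2 × 0.5184 × 0.4816 = 0.499323 (base)
P(M+4) = C(2,2) × 0.5184^0 × 0.4816^2 = 1 × 1.0000 × 0.23193856 = 0.231939
Relative intensity = 0.231939 / 0.499323 × 100 = 46.5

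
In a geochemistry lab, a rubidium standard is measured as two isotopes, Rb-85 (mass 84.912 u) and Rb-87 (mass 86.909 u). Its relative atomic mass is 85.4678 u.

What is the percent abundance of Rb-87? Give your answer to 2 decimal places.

Let x be the fractional abundance of Rb-85; then Rb-87 has abundance 1 − x.
84.912·x + 86.909·(1 − x) = 85.4678
(84.912 − 86.909)·x = 85.4678 − 86.909
x = -1.4412 / -1.997 = 0.72168 → 72.17% Rb-85, 27.83% Rb-87.

27.83%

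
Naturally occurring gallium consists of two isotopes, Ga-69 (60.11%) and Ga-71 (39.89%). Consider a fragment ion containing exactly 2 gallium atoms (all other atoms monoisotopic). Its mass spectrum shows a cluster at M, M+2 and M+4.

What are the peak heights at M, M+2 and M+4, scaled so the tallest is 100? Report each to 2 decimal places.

The 2 Ga atoms are independent, so intensities follow the terms of (0.6011 + 0.3989)^2.
P(M) = 0.6011^2 = 0.361321
P(M+2) = 2 × 0.6011^1 × 0.3989^1 = 0.479558
P(M+4) = 0.3989^2 = 0.159121
The M+2 peak is largest (0.479558); scaling to 100 gives 75.34 : 100.00 : 33.18.

75.34 : 100.00 : 33.18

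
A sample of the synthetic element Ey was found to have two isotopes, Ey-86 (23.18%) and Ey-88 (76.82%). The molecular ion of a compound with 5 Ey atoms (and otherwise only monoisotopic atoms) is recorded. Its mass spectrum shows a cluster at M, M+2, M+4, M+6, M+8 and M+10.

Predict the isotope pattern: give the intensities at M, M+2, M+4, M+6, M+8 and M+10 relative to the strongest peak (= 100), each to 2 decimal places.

0.17 : 2.75 : 18.21 : 60.35 : 100.00 : 66.28

Expanding (0.2318 + 0.7682)^5:
P(M) = 0.2318^5 = 0.000669
P(M+2) = 5 × 0.2318^4 × 0.7682^1 = 0.011089
P(M+4) = 10 × 0.2318^3 × 0.7682^2 = 0.073500
P(M+6) = 10 × 0.2318^2 × 0.7682^3 = 0.243585
P(M+8) = 5 × 0.2318^1 × 0.7682^4 = 0.403627
P(M+10) = 0.7682^5 = 0.267529
The M+8 peak is largest (0.403627); scaling to 100 gives 0.17 : 2.75 : 18.21 : 60.35 : 100.00 : 66.28.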